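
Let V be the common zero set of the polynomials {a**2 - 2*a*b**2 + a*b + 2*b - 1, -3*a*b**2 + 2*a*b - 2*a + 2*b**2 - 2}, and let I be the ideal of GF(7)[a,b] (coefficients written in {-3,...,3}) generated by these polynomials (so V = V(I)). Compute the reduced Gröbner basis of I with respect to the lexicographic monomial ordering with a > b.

Buchberger's algorithm terminates because the ascending chain of leading-term ideals stabilizes.

f_1 = a**2 - 2*a*b**2 + a*b + 2*b - 1, LT = a**2.
f_2 = -3*a*b**2 + 2*a*b - 2*a + 2*b**2 - 2, LT = a*b**2.

S(f_1,f_2): lcm = a**2*b**2. S = 3*a**2*b - 3*a**2 - 2*a*b**4 + a*b**3 + 3*a*b**2 - 3*a + 2*b**3 - b**2.
  leading term a**2*b: subtract (3*b)·f_1 from 3*a**2*b - 3*a**2 - 2*a*b**4 + a*b**3 + 3*a*b**2 - 3*a + 2*b**3 - b**2 → -3*a**2 - 2*a*b**4 - 3*a + 2*b**3 + 3*b
  leading term a**2: subtract (-3)·f_1 from -3*a**2 - 2*a*b**4 - 3*a + 2*b**3 + 3*b → -2*a*b**4 + a*b**2 + 3*a*b - 3*a + 2*b**3 + 2*b - 3
  leading term a*b**4: subtract (3*b**2)·f_2 from -2*a*b**4 + a*b**2 + 3*a*b - 3*a + 2*b**3 + 2*b - 3 → a*b**3 + 3*a*b - 3*a + b**4 + 2*b**3 - b**2 + 2*b - 3
  leading term a*b**3: subtract (2*b)·f_2 from a*b**3 + 3*a*b - 3*a + b**4 + 2*b**3 - b**2 + 2*b - 3 → 3*a*b**2 - 3*a + b**4 - 2*b**3 - b**2 - b - 3
  leading term a*b**2: subtract (-1)·f_2 from 3*a*b**2 - 3*a + b**4 - 2*b**3 - b**2 - b - 3 → 2*a*b + 2*a + b**4 - 2*b**3 + b**2 - b + 2
  leading term a*b: no divisor's leading term divides it; move 2*a*b to the remainder.
  leading term a: no divisor's leading term divides it; move 2*a to the remainder.
  leading term b**4: no divisor's leading term divides it; move b**4 to the remainder.
  leading term b**3: no divisor's leading term divides it; move -2*b**3 to the remainder.
  leading term b**2: no divisor's leading term divides it; move b**2 to the remainder.
  leading term b: no divisor's leading term divides it; move -b to the remainder.
  leading term 1: no divisor's leading term divides it; move 2 to the remainder.
  remainder 2*a*b + 2*a + b**4 - 2*b**3 + b**2 - b + 2 ≠ 0; add g_3 = 2*a*b + 2*a + b**4 - 2*b**3 + b**2 - b + 2 to the basis.

S(f_1,g_3): lcm = a**2*b. S = -a**2 + 3*a*b**4 - a*b**3 - 3*a*b**2 - 3*a*b - a + 2*b**2 - b.
  leading term a**2: subtract (-1)·f_1 from -a**2 + 3*a*b**4 - a*b**3 - 3*a*b**2 - 3*a*b - a + 2*b**2 - b → 3*a*b**4 - a*b**3 + 2*a*b**2 - 2*a*b - a + 2*b**2 + b - 1
  leading term a*b**4: subtract (-b**2)·f_2 from 3*a*b**4 - a*b**3 + 2*a*b**2 - 2*a*b - a + 2*b**2 + b - 1 → a*b**3 - 2*a*b - a + 2*b**4 + b - 1
  leading term a*b**3: subtract (2*b)·f_2 from a*b**3 - 2*a*b - a + 2*b**4 + b - 1 → 3*a*b**2 + 2*a*b - a + 2*b**4 + 3*b**3 - 2*b - 1
  leading term a*b**2: subtract (-1)·f_2 from 3*a*b**2 + 2*a*b - a + 2*b**4 + 3*b**3 - 2*b - 1 → -3*a*b - 3*a + 2*b**4 + 3*b**3 + 2*b**2 - 2*b - 3
  leading term a*b: subtract (2)·g_3 from -3*a*b - 3*a + 2*b**4 + 3*b**3 + 2*b**2 - 2*b - 3 → 0
  remainder 0.

S(f_2,g_3): lcm = a*b**2. S = 3*a*b + 3*a + 3*b**5 + b**4 + 3*b**3 + b**2 - b + 3.
  leading term a*b: subtract (-2)·g_3 from 3*a*b + 3*a + 3*b**5 + b**4 + 3*b**3 + b**2 - b + 3 → 3*b**5 + 3*b**4 - b**3 + 3*b**2 - 3*b
  leading term b**5: no divisor's leading term divides it; move 3*b**5 to the remainder.
  leading term b**4: no divisor's leading term divides it; move 3*b**4 to the remainder.
  leading term b**3: no divisor's leading term divides it; move -b**3 to the remainder.
  leading term b**2: no divisor's leading term divides it; move 3*b**2 to the remainder.
  leading term b: no divisor's leading term divides it; move -3*b to the remainder.
  remainder 3*b**5 + 3*b**4 - b**3 + 3*b**2 - 3*b ≠ 0; add g_4 = 3*b**5 + 3*b**4 - b**3 + 3*b**2 - 3*b to the basis.

S(f_1,g_4): leading monomials are coprime, so the S-polynomial reduces to 0 (Buchberger's first criterion).
S(f_2,g_4): lcm = a*b**5. S = 3*a*b**4 + a*b**3 - a*b**2 + a*b - 3*b**5 + 3*b**3.
  leading term a*b**4: subtract (-b**2)·f_2 from 3*a*b**4 + a*b**3 - a*b**2 + a*b - 3*b**5 + 3*b**3 → 3*a*b**3 - 3*a*b**2 + a*b - 3*b**5 + 2*b**4 + 3*b**3 - 2*b**2
  leading term a*b**3: subtract (-b)·f_2 from 3*a*b**3 - 3*a*b**2 + a*b - 3*b**5 + 2*b**4 + 3*b**3 - 2*b**2 → -a*b**2 - a*b - 3*b**5 + 2*b**4 - 2*b**3 - 2*b**2 - 2*b
  leading term a*b**2: subtract (-2)·f_2 from -a*b**2 - a*b - 3*b**5 + 2*b**4 - 2*b**3 - 2*b**2 - 2*b → 3*a*b + 3*a - 3*b**5 + 2*b**4 - 2*b**3 + 2*b**2 - 2*b + 3
  leading term a*b: subtract (-2)·g_3 from 3*a*b + 3*a - 3*b**5 + 2*b**4 - 2*b**3 + 2*b**2 - 2*b + 3 → -3*b**5 - 3*b**4 + b**3 - 3*b**2 + 3*b
  leading term b**5: subtract (-1)·g_4 from -3*b**5 - 3*b**4 + b**3 - 3*b**2 + 3*b → 0
  remainder 0.

S(g_3,g_4): lcm = a*b**5. S = -2*a*b**3 - a*b**2 + a*b - 3*b**8 - b**7 - 3*b**6 + 3*b**5 + b**4.
  leading term a*b**3: subtract (3*b)·f_2 from -2*a*b**3 - a*b**2 + a*b - 3*b**8 - b**7 - 3*b**6 + 3*b**5 + b**4 → -3*b**8 - b**7 - 3*b**6 + 3*b**5 + b**4 + b**3 - b
  leading term b**8: subtract (-b**3)·g_4 from -3*b**8 - b**7 - 3*b**6 + 3*b**5 + b**4 + b**3 - b → 2*b**7 + 3*b**6 - b**5 - 2*b**4 + b**3 - b
  leading term b**7: subtract (3*b**2)·g_4 from 2*b**7 + 3*b**6 - b**5 - 2*b**4 + b**3 - b → b**6 + 2*b**5 + 3*b**4 + 3*b**3 - b
  leading term b**6: subtract (-2*b)·g_4 from b**6 + 2*b**5 + 3*b**4 + 3*b**3 - b → b**5 + b**4 + 2*b**3 + b**2 - b
  leading term b**5: subtract (-2)·g_4 from b**5 + b**4 + 2*b**3 + b**2 - b → 0
  remainder 0.

Every S-polynomial of the final basis reduces to 0, so we have a Gröbner basis.
Inter-reduce: drop elements whose leading term is divisible by another's, tail-reduce, and make monic.

G = {a**2 - 3*a - b**4 + 2*b**3 + 3*b + 3, a*b + a - 3*b**4 - b**3 - 3*b**2 + 3*b + 1, b**5 + b**4 + 2*b**3 + b**2 - b}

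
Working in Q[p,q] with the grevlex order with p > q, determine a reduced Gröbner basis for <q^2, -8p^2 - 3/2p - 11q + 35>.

G = {p^2 + 3/16p + 11/8q - 35/8, q^2}

The reduced Gröbner basis is the canonical form of the ideal for this ordering.

f_1 = q^2, LT = q^2.
f_2 = -8p^2 - 3/2p - 11q + 35, LT = p^2.

The S-polynomials (S(f_1,f_2)) all reduce to 0 modulo the current basis, so we have a Gröbner basis.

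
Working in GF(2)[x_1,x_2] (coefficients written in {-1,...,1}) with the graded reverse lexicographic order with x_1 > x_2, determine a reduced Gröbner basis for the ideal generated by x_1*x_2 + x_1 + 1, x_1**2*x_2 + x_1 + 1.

G = {x_2**2, x_1 + x_2 + 1}

f_1 = x_1*x_2 + x_1 + 1, LT = x_1*x_2.
f_2 = x_1**2*x_2 + x_1 + 1, LT = x_1**2*x_2.

S(f_1,f_2): lcm = x_1**2*x_2. S = x_1**2 + 1.
  reduce S modulo (f_1, f_2):
  remainder x_1**2 + 1 ≠ 0; add g_3 = x_1**2 + 1 to the basis.

S(f_1,g_3): lcm = x_1**2*x_2. S = x_1**2 + x_1 + x_2.
  reduce S modulo (f_1, f_2, g_3):
  remainder x_1 + x_2 + 1 ≠ 0; add g_4 = x_1 + x_2 + 1 to the basis.

S(f_1,g_4): lcm = x_1*x_2. S = x_2**2 + x_1 + x_2 + 1.
  reduce S modulo (f_1, f_2, g_3, g_4):
  remainder x_2**2 ≠ 0; add g_5 = x_2**2 to the basis.

The other S-polynomials (S(f_2,g_3), S(f_2,g_4), S(g_3,g_4), S(f_1,g_5), S(f_2,g_5), S(g_3,g_5), S(g_4,g_5)) all reduce to 0 modulo the current basis, so we have a Gröbner basis.
Inter-reduce: drop elements whose leading term is divisible by another's, tail-reduce, and make monic.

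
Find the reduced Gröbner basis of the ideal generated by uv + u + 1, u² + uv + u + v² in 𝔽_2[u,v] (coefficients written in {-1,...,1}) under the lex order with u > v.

G = {u + v³ + v² + v + 1, v⁴}

Buchberger's algorithm terminates because the ascending chain of leading-term ideals stabilizes.

f_1 = uv + u + 1, LT = uv.
f_2 = u² + uv + u + v², LT = u².

S(f_1,f_2): lcm = u²v. S = u² + uv² + uv + u + v³.
  leading term u²: subtract (1)·f_2 from u² + uv² + uv + u + v³ → uv² + v³ + v²
  leading term uv²: subtract (v)·f_1 from uv² + v³ + v² → uv + v³ + v² + v
  leading term uv: subtract (1)·f_1 from uv + v³ + v² + v → u + v³ + v² + v + 1
  leading term u: no divisor's leading term divides it; move u to the remainder.
  leading term v³: no divisor's leading term divides it; move v³ to the remainder.
  leading term v²: no divisor's leading term divides it; move v² to the remainder.
  leading term v: no divisor's leading term divides it; move v to the remainder.
  leading term 1: no divisor's leading term divides it; move 1 to the remainder.
  remainder u + v³ + v² + v + 1 ≠ 0; add g_3 = u + v³ + v² + v + 1 to the basis.

S(f_1,g_3): lcm = uv. S = u + v⁴ + v³ + v² + v + 1.
  leading term u: subtract (1)·g_3 from u + v⁴ + v³ + v² + v + 1 → v⁴
  leading term v⁴: no divisor's leading term divides it; move v⁴ to the remainder.
  remainder v⁴ ≠ 0; add g_4 = v⁴ to the basis.

The other S-polynomials (S(f_2,g_3), S(f_1,g_4), S(f_2,g_4), S(g_3,g_4)) all reduce to 0 modulo the current basis, so we have a Gröbner basis.
Inter-reduce: drop elements whose leading term is divisible by another's, tail-reduce, and make monic.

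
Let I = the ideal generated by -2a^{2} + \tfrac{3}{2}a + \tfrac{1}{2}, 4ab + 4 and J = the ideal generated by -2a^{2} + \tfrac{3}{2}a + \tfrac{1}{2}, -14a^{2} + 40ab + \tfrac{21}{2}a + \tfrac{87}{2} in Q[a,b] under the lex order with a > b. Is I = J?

Yes, the ideals are equal.

Since reduced Gröbner bases are canonical representatives of ideals under a given ordering, it suffices to compute and compare them.
Buchberger on the first generating set:
f_1 = -2a^{2} + \tfrac{3}{2}a + \tfrac{1}{2}, LT = a^{2}.
f_2 = 4ab + 4, LT = ab.

S(f_1,f_2): lcm = a^{2}b. S = -\tfrac{3}{4}ab - a - \tfrac{1}{4}b.
  leading term ab: subtract (-\tfrac{3}{16})·f_2 from -\tfrac{3}{4}ab - a - \tfrac{1}{4}b → -a - \tfrac{1}{4}b + \tfrac{3}{4}
  leading term a: no divisor's leading term divides it; move -a to the remainder.
  leading term b: no divisor's leading term divides it; move -\tfrac{1}{4}b to the remainder.
  leading term 1: no divisor's leading term divides it; move \tfrac{3}{4} to the remainder.
  remainder -a - \tfrac{1}{4}b + \tfrac{3}{4} ≠ 0; add g_3 = -a - \tfrac{1}{4}b + \tfrac{3}{4} to the basis.

S(f_1,g_3): lcm = a^{2}. S = -\tfrac{1}{4}ab - \tfrac{1}{4}.
  leading term ab: subtract (-\tfrac{1}{16})·f_2 from -\tfrac{1}{4}ab - \tfrac{1}{4} → 0
  remainder 0.

S(f_2,g_3): lcm = ab. S = -\tfrac{1}{4}b^{2} + \tfrac{3}{4}b + 1.
  leading term b^{2}: no divisor's leading term divides it; move -\tfrac{1}{4}b^{2} to the remainder.
  leading term b: no divisor's leading term divides it; move \tfrac{3}{4}b to the remainder.
  leading term 1: no divisor's leading term divides it; move 1 to the remainder.
  remainder -\tfrac{1}{4}b^{2} + \tfrac{3}{4}b + 1 ≠ 0; add g_4 = -\tfrac{1}{4}b^{2} + \tfrac{3}{4}b + 1 to the basis.

S(f_1,g_4): leading monomials are coprime, so the S-polynomial reduces to 0 (Buchberger's first criterion).
S(f_2,g_4): lcm = ab^{2}. S = 3ab + 4a + b.
  leading term ab: subtract (\tfrac{3}{4})·f_2 from 3ab + 4a + b → 4a + b - 3
  leading term a: subtract (-4)·g_3 from 4a + b - 3 → 0
  remainder 0.

S(g_3,g_4): leading monomials are coprime, so the S-polynomial reduces to 0 (Buchberger's first criterion).
Every S-polynomial of the final basis reduces to 0, so we have a Gröbner basis.
Inter-reduce: drop elements whose leading term is divisible by another's, tail-reduce, and make monic.
Reduced Gröbner basis: {a + \tfrac{1}{4}b - \tfrac{3}{4}, b^{2} - 3b - 4}.

Buchberger on the second generating set:
h_1 = -2a^{2} + \tfrac{3}{2}a + \tfrac{1}{2}, LT = a^{2}.
h_2 = -14a^{2} + 40ab + \tfrac{21}{2}a + \tfrac{87}{2}, LT = a^{2}.

S(h_1,h_2): lcm = a^{2}. S = \tfrac{20}{7}ab + \tfrac{20}{7}.
  leading term ab: no divisor's leading term divides it; move \tfrac{20}{7}ab to the remainder.
  leading term 1: no divisor's leading term divides it; move \tfrac{20}{7} to the remainder.
  remainder \tfrac{20}{7}ab + \tfrac{20}{7} ≠ 0; add k_3 = \tfrac{20}{7}ab + \tfrac{20}{7} to the basis.

S(h_1,k_3): lcm = a^{2}b. S = -\tfrac{3}{4}ab - a - \tfrac{1}{4}b.
  leading term ab: subtract (-\tfrac{21}{80})·k_3 from -\tfrac{3}{4}ab - a - \tfrac{1}{4}b → -a - \tfrac{1}{4}b + \tfrac{3}{4}
  leading term a: no divisor's leading term divides it; move -a to the remainder.
  leading term b: no divisor's leading term divides it; move -\tfrac{1}{4}b to the remainder.
  leading term 1: no divisor's leading term divides it; move \tfrac{3}{4} to the remainder.
  remainder -a - \tfrac{1}{4}b + \tfrac{3}{4} ≠ 0; add k_4 = -a - \tfrac{1}{4}b + \tfrac{3}{4} to the basis.

S(h_2,k_3): lcm = a^{2}b. S = -\tfrac{20}{7}ab^{2} - \tfrac{3}{4}ab - a - \tfrac{87}{28}b.
  leading term ab^{2}: subtract (-b)·k_3 from -\tfrac{20}{7}ab^{2} - \tfrac{3}{4}ab - a - \tfrac{87}{28}b → -\tfrac{3}{4}ab - a - \tfrac{1}{4}b
  leading term ab: subtract (-\tfrac{21}{80})·k_3 from -\tfrac{3}{4}ab - a - \tfrac{1}{4}b → -a - \tfrac{1}{4}b + \tfrac{3}{4}
  leading term a: subtract (1)·k_4 from -a - \tfrac{1}{4}b + \tfrac{3}{4} → 0
  remainder 0.

S(h_1,k_4): lcm = a^{2}. S = -\tfrac{1}{4}ab - \tfrac{1}{4}.
  leading term ab: subtract (-\tfrac{7}{80})·k_3 from -\tfrac{1}{4}ab - \tfrac{1}{4} → 0
  remainder 0.

S(h_2,k_4): lcm = a^{2}. S = -\tfrac{87}{28}ab - \tfrac{87}{28}.
  leading term ab: subtract (-\tfrac{87}{80})·k_3 from -\tfrac{87}{28}ab - \tfrac{87}{28} → 0
  remainder 0.

S(k_3,k_4): lcm = ab. S = -\tfrac{1}{4}b^{2} + \tfrac{3}{4}b + 1.
  leading term b^{2}: no divisor's leading term divides it; move -\tfrac{1}{4}b^{2} to the remainder.
  leading term b: no divisor's leading term divides it; move \tfrac{3}{4}b to the remainder.
  leading term 1: no divisor's leading term divides it; move 1 to the remainder.
  remainder -\tfrac{1}{4}b^{2} + \tfrac{3}{4}b + 1 ≠ 0; add k_5 = -\tfrac{1}{4}b^{2} + \tfrac{3}{4}b + 1 to the basis.

S(h_1,k_5): leading monomials are coprime, so the S-polynomial reduces to 0 (Buchberger's first criterion).
S(h_2,k_5): leading monomials are coprime, so the S-polynomial reduces to 0 (Buchberger's first criterion).
S(k_3,k_5): lcm = ab^{2}. S = 3ab + 4a + b.
  leading term ab: subtract (\tfrac{21}{20})·k_3 from 3ab + 4a + b → 4a + b - 3
  leading term a: subtract (-4)·k_4 from 4a + b - 3 → 0
  remainder 0.

S(k_4,k_5): leading monomials are coprime, so the S-polynomial reduces to 0 (Buchberger's first criterion).
Every S-polynomial of the final basis reduces to 0, so we have a Gröbner basis.
Inter-reduce: drop elements whose leading term is divisible by another's, tail-reduce, and make monic.
Reduced Gröbner basis: {a + \tfrac{1}{4}b - \tfrac{3}{4}, b^{2} - 3b - 4}.

Same reduced basis, so the two generating sets span the same ideal.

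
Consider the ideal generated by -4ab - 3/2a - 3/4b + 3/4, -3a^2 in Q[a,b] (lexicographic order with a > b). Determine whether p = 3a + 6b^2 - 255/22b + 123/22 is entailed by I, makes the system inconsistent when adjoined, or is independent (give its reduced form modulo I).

3a + 6b^2 - 255/22b + 123/22 lies in I (it reduces to 0).

First compute the reduced Gröbner basis of I by Buchberger's algorithm.
f_1 = -4ab - 3/2a - 3/4b + 3/4, LT = ab.
f_2 = -3a^2, LT = a^2.

S(f_1,f_2): lcm = a^2b. S = 3/8a^2 + 3/16ab - 3/16a.
  leading term a^2: subtract (-1/8)·f_2 from 3/8a^2 + 3/16ab - 3/16a → 3/16ab - 3/16a
  leading term ab: subtract (-3/64)·f_1 from 3/16ab - 3/16a → -33/128a - 9/256b + 9/256
  leading term a: no divisor's leading term divides it; move -33/128a to the remainder.
  leading term b: no divisor's leading term divides it; move -9/256b to the remainder.
  leading term 1: no divisor's leading term divides it; move 9/256 to the remainder.
  remainder -33/128a - 9/256b + 9/256 ≠ 0; add h_3 = -33/128a - 9/256b + 9/256 to the basis.

S(f_1,h_3): lcm = ab. S = 3/8a - 3/22b^2 + 57/176b - 3/16.
  leading term a: subtract (-16/11)·h_3 from 3/8a - 3/22b^2 + 57/176b - 3/16 → -3/22b^2 + 3/11b - 3/22
  leading term b^2: no divisor's leading term divides it; move -3/22b^2 to the remainder.
  leading term b: no divisor's leading term divides it; move 3/11b to the remainder.
  leading term 1: no divisor's leading term divides it; move -3/22 to the remainder.
  remainder -3/22b^2 + 3/11b - 3/22 ≠ 0; add h_4 = -3/22b^2 + 3/11b - 3/22 to the basis.

The other S-polynomials (S(f_2,h_3), S(f_1,h_4), S(f_2,h_4), S(h_3,h_4)) all reduce to 0 modulo the current basis, so we have a Gröbner basis.
Inter-reduce: drop elements whose leading term is divisible by another's, tail-reduce, and make monic.
Reduced Gröbner basis: {a + 3/22b - 3/22, b^2 - 2b + 1}.
Label its elements g_1 = a + 3/22b - 3/22, g_2 = b^2 - 2b + 1.

Reduce p = 3a + 6b^2 - 255/22b + 123/22 modulo G:
  leading term a: subtract (3)·g_1 from 3a + 6b^2 - 255/22b + 123/22 → 6b^2 - 12b + 6
  leading term b^2: subtract (6)·g_2 from 6b^2 - 12b + 6 → 0
  normal form = 0.
Since the normal form is 0, p ∈ I.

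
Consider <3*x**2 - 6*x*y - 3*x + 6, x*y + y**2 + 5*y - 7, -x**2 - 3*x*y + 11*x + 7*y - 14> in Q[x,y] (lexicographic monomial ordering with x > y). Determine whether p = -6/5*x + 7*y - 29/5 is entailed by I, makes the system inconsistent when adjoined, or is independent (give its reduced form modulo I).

-6/5*x + 7*y - 29/5 lies in I (it reduces to 0).

First compute the reduced Gröbner basis of I by Buchberger's algorithm.
f_1 = 3*x**2 - 6*x*y - 3*x + 6, LT = x**2.
f_2 = x*y + y**2 + 5*y - 7, LT = x*y.
f_3 = -x**2 - 3*x*y + 11*x + 7*y - 14, LT = x**2.

S(f_1,f_2): lcm = x**2*y. S = -3*x*y**2 - 6*x*y + 7*x + 2*y.
  reduce S modulo (f_1, f_2, f_3):
  remainder 7*x + 3*y**3 + 21*y**2 + 11*y - 42 ≠ 0; add h_4 = 7*x + 3*y**3 + 21*y**2 + 11*y - 42 to the basis.

S(f_1,f_3): lcm = x**2. S = -5*x*y + 10*x + 7*y - 12.
  reduce S modulo (f_1, f_2, f_3, h_4):
  remainder -30/7*y**3 - 25*y**2 + 114/7*y + 13 ≠ 0; add h_5 = -30/7*y**3 - 25*y**2 + 114/7*y + 13 to the basis.

S(f_2,f_3): lcm = x**2*y. S = -2*x*y**2 + 16*x*y - 7*x + 7*y**2 - 14*y.
  reduce S modulo (f_1, f_2, f_3, h_4, h_5):
  remainder -43/6*y**2 - 78*y + 511/6 ≠ 0; add h_6 = -43/6*y**2 - 78*y + 511/6 to the basis.

S(f_2,h_5): lcm = x*y**3. S = -35/6*x*y**2 + 19/5*x*y + 91/30*x + y**4 + 5*y**3 - 7*y**2.
  reduce S modulo (f_1, f_2, f_3, h_4, h_5, h_6):
  remainder 145726/3225*y - 145726/3225 ≠ 0; add h_7 = 145726/3225*y - 145726/3225 to the basis.

The other S-polynomials (S(f_1,h_4), S(f_2,h_4), S(f_3,h_4), S(f_1,h_5), S(f_3,h_5), S(h_4,h_5), S(f_1,h_6), S(f_2,h_6), S(f_3,h_6), S(h_4,h_6), S(h_5,h_6), S(f_1,h_7), S(f_2,h_7), S(f_3,h_7), S(h_4,h_7), S(h_5,h_7), S(h_6,h_7)) all reduce to 0 modulo the current basis, so we have a Gröbner basis.
Inter-reduce: drop elements whose leading term is divisible by another's, tail-reduce, and make monic.
Reduced Gröbner basis: {x - 1, y - 1}.
Label its elements g_1 = x - 1, g_2 = y - 1.

Reduce p = -6/5*x + 7*y - 29/5 modulo G:
  leading term x: subtract (-6/5)·g_1 from -6/5*x + 7*y - 29/5 → 7*y - 7
  leading term y: subtract (7)·g_2 from 7*y - 7 → 0
  normal form = 0.
Since the normal form is 0, p ∈ I.

Ideal membership is decidable via reduction modulo a Gröbner basis.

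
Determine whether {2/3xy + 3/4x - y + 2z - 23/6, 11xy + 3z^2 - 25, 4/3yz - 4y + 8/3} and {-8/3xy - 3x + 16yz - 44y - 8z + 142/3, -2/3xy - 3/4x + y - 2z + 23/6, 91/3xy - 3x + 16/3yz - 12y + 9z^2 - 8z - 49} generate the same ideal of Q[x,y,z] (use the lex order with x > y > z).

Equality of ideals is decidable: compute both reduced Gröbner bases (unique for the ordering) and check whether they agree.
Buchberger on the first generating set:
f_1 = 2/3xy + 3/4x - y + 2z - 23/6, LT = xy.
f_2 = 11xy + 3z^2 - 25, LT = xy.
f_3 = 4/3yz - 4y + 8/3, LT = yz.

S(f_1,f_2): lcm = xy. S = 9/8x - 3/2y - 3/11z^2 + 3z - 153/44.
  reduce S modulo (f_1, f_2, f_3):
  remainder 9/8x - 3/2y - 3/11z^2 + 3z - 153/44 ≠ 0; add g_4 = 9/8x - 3/2y - 3/11z^2 + 3z - 153/44 to the basis.

S(f_1,f_3): lcm = xyz. S = 3xy + 9/8xz - 2x - 3/2yz + 3z^2 - 23/4z.
  reduce S modulo (f_1, f_2, f_3, g_4):
  remainder -8/3y + 3/11z^3 - 43/33z^2 + 101/33z + 7/11 ≠ 0; add g_5 = -8/3y + 3/11z^3 - 43/33z^2 + 101/33z + 7/11 to the basis.

S(f_1,g_5): lcm = xy. S = 9/88xz^3 - 43/88xz^2 + 101/88xz + 15/11x - 3/2y + 3z - 23/4.
  reduce S modulo (f_1, f_2, f_3, g_4, g_5):
  remainder 3/121z^5 - 142/363z^4 + 790/363z^3 - 2122/363z^2 + 2369/363z - 904/363 ≠ 0; add g_6 = 3/121z^5 - 142/363z^4 + 790/363z^3 - 2122/363z^2 + 2369/363z - 904/363 to the basis.

S(f_3,g_5): lcm = yz. S = -3y + 9/88z^4 - 43/88z^3 + 101/88z^2 + 21/88z + 2.
  reduce S modulo (f_1, f_2, f_3, g_4, g_5, g_6):
  remainder 9/88z^4 - 35/44z^3 + 115/44z^2 - 141/44z + 113/88 ≠ 0; add g_7 = 9/88z^4 - 35/44z^3 + 115/44z^2 - 141/44z + 113/88 to the basis.

The other S-polynomials (S(f_2,f_3), S(f_1,g_4), S(f_2,g_4), S(f_3,g_4), S(f_2,g_5), S(g_4,g_5), S(f_1,g_6), S(f_2,g_6), S(f_3,g_6), S(g_4,g_6), S(g_5,g_6), S(f_1,g_7), S(f_2,g_7), S(f_3,g_7), S(g_4,g_7), S(g_5,g_7), S(g_6,g_7)) all reduce to 0 modulo the current basis, so we have a Gröbner basis.
Inter-reduce: drop elements whose leading term is divisible by another's, tail-reduce, and make monic.
Reduced Gröbner basis: {x - 3/22z^3 + 9/22z^2 + 25/22z - 75/22, y - 9/88z^3 + 43/88z^2 - 101/88z - 21/88, z^4 - 70/9z^3 + 230/9z^2 - 94/3z + 113/9}.

Buchberger on the second generating set:
h_1 = -8/3xy - 3x + 16yz - 44y - 8z + 142/3, LT = xy.
h_2 = -2/3xy - 3/4x + y - 2z + 23/6, LT = xy.
h_3 = 91/3xy - 3x + 16/3yz - 12y + 9z^2 - 8z - 49, LT = xy.

S(h_1,h_2): lcm = xy. S = -6yz + 18y - 12.
  reduce S modulo (h_1, h_2, h_3):
  remainder -6yz + 18y - 12 ≠ 0; add k_4 = -6yz + 18y - 12 to the basis.

S(h_1,h_3): lcm = xy. S = 891/728x - 562/91yz + 3075/182y - 27/91z^2 + 297/91z - 839/52.
  reduce S modulo (h_1, h_2, h_3, k_4):
  remainder 891/728x - 297/182y - 27/91z^2 + 297/91z - 1377/364 ≠ 0; add k_5 = 891/728x - 297/182y - 27/91z^2 + 297/91z - 1377/364 to the basis.

S(h_1,k_4): lcm = xyz. S = 3xy + 9/8xz - 2x - 6yz^2 + 33/2yz + 3z^2 - 71/4z.
  reduce S modulo (h_1, h_2, h_3, k_4, k_5):
  remainder -8/3y + 3/11z^3 - 43/33z^2 + 101/33z + 7/11 ≠ 0; add k_6 = -8/3y + 3/11z^3 - 43/33z^2 + 101/33z + 7/11 to the basis.

S(h_1,k_6): lcm = xy. S = 9/88xz^3 - 43/88xz^2 + 101/88xz + 15/11x - 6yz + 33/2y + 3z - 71/4.
  reduce S modulo (h_1, h_2, h_3, k_4, k_5, k_6):
  remainder 3/121z^5 - 142/363z^4 + 790/363z^3 - 2122/363z^2 + 2369/363z - 904/363 ≠ 0; add k_7 = 3/121z^5 - 142/363z^4 + 790/363z^3 - 2122/363z^2 + 2369/363z - 904/363 to the basis.

S(k_4,k_6): lcm = yz. S = -3y + 9/88z^4 - 43/88z^3 + 101/88z^2 + 21/88z + 2.
  reduce S modulo (h_1, h_2, h_3, k_4, k_5, k_6, k_7):
  remainder 9/88z^4 - 35/44z^3 + 115/44z^2 - 141/44z + 113/88 ≠ 0; add k_8 = 9/88z^4 - 35/44z^3 + 115/44z^2 - 141/44z + 113/88 to the basis.

The other S-polynomials (S(h_2,h_3), S(h_2,k_4), S(h_3,k_4), S(h_1,k_5), S(h_2,k_5), S(h_3,k_5), S(k_4,k_5), S(h_2,k_6), S(h_3,k_6), S(k_5,k_6), S(h_1,k_7), S(h_2,k_7), S(h_3,k_7), S(k_4,k_7), S(k_5,k_7), S(k_6,k_7), S(h_1,k_8), S(h_2,k_8), S(h_3,k_8), S(k_4,k_8), S(k_5,k_8), S(k_6,k_8), S(k_7,k_8)) all reduce to 0 modulo the current basis, so we have a Gröbner basis.
Inter-reduce: drop elements whose leading term is divisible by another's, tail-reduce, and make monic.
Reduced Gröbner basis: {x - 3/22z^3 + 9/22z^2 + 25/22z - 75/22, y - 9/88z^3 + 43/88z^2 - 101/88z - 21/88, z^4 - 70/9z^3 + 230/9z^2 - 94/3z + 113/9}.

These coincide, so the ideals are equal.

Yes, the ideals are equal.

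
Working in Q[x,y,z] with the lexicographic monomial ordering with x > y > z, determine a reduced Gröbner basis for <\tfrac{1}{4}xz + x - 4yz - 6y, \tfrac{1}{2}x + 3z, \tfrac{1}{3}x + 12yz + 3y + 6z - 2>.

G = {x + 6z, y + \tfrac{3}{10}z^{2} + \tfrac{14}{15}z + \tfrac{2}{15}, z^{3} + \tfrac{121}{36}z^{2} + \tfrac{1}{9}z + \tfrac{2}{3}}

f_1 = \tfrac{1}{4}xz + x - 4yz - 6y, LT = xz.
f_2 = \tfrac{1}{2}x + 3z, LT = x.
f_3 = \tfrac{1}{3}x + 12yz + 3y + 6z - 2, LT = x.

S(f_1,f_2): lcm = xz. S = 4x - 16yz - 24y - 6z^{2}.
  leading term x: subtract (8)·f_2 from 4x - 16yz - 24y - 6z^{2} → -16yz - 24y - 6z^{2} - 24z
  leading term yz: no divisor's leading term divides it; move -16yz to the remainder.
  leading term y: no divisor's leading term divides it; move -24y to the remainder.
  leading term z^{2}: no divisor's leading term divides it; move -6z^{2} to the remainder.
  leading term z: no divisor's leading term divides it; move -24z to the remainder.
  remainder -16yz - 24y - 6z^{2} - 24z ≠ 0; add g_4 = -16yz - 24y - 6z^{2} - 24z to the basis.

S(f_1,f_3): lcm = xz. S = 4x - 36yz^{2} - 25yz - 24y - 18z^{2} + 6z.
  leading term x: subtract (8)·f_2 from 4x - 36yz^{2} - 25yz - 24y - 18z^{2} + 6z → -36yz^{2} - 25yz - 24y - 18z^{2} - 18z
  leading term yz^{2}: subtract (\tfrac{9}{4}z)·g_4 from -36yz^{2} - 25yz - 24y - 18z^{2} - 18z → 29yz - 24y + \tfrac{27}{2}z^{3} + 36z^{2} - 18z
  leading term yz: subtract (-\tfrac{29}{16})·g_4 from 29yz - 24y + \tfrac{27}{2}z^{3} + 36z^{2} - 18z → -\tfrac{135}{2}y + \tfrac{27}{2}z^{3} + \tfrac{201}{8}z^{2} - \tfrac{123}{2}z
  leading term y: no divisor's leading term divides it; move -\tfrac{135}{2}y to the remainder.
  leading term z^{3}: no divisor's leading term divides it; move \tfrac{27}{2}z^{3} to the remainder.
  leading term z^{2}: no divisor's leading term divides it; move \tfrac{201}{8}z^{2} to the remainder.
  leading term z: no divisor's leading term divides it; move -\tfrac{123}{2}z to the remainder.
  remainder -\tfrac{135}{2}y + \tfrac{27}{2}z^{3} + \tfrac{201}{8}z^{2} - \tfrac{123}{2}z ≠ 0; add g_5 = -\tfrac{135}{2}y + \tfrac{27}{2}z^{3} + \tfrac{201}{8}z^{2} - \tfrac{123}{2}z to the basis.

S(f_2,f_3): lcm = x. S = -36yz - 9y - 12z + 6.
  leading term yz: subtract (\tfrac{9}{4})·g_4 from -36yz - 9y - 12z + 6 → 45y + \tfrac{27}{2}z^{2} + 42z + 6
  leading term y: subtract (-\tfrac{2}{3})·g_5 from 45y + \tfrac{27}{2}z^{2} + 42z + 6 → 9z^{3} + \tfrac{121}{4}z^{2} + z + 6
  leading term z^{3}: no divisor's leading term divides it; move 9z^{3} to the remainder.
  leading term z^{2}: no divisor's leading term divides it; move \tfrac{121}{4}z^{2} to the remainder.
  leading term z: no divisor's leading term divides it; move z to the remainder.
  leading term 1: no divisor's leading term divides it; move 6 to the remainder.
  remainder 9z^{3} + \tfrac{121}{4}z^{2} + z + 6 ≠ 0; add g_6 = 9z^{3} + \tfrac{121}{4}z^{2} + z + 6 to the basis.

S(f_1,g_4): lcm = xyz. S = \tfrac{5}{2}xy - \tfrac{3}{8}xz^{2} - \tfrac{3}{2}xz - 16y^{2}z - 24y^{2}.
  leading term xy: subtract (5y)·f_2 from \tfrac{5}{2}xy - \tfrac{3}{8}xz^{2} - \tfrac{3}{2}xz - 16y^{2}z - 24y^{2} → -\tfrac{3}{8}xz^{2} - \tfrac{3}{2}xz - 16y^{2}z - 24y^{2} - 15yz
  leading term xz^{2}: subtract (-\tfrac{3}{2}z)·f_1 from -\tfrac{3}{8}xz^{2} - \tfrac{3}{2}xz - 16y^{2}z - 24y^{2} - 15yz → -16y^{2}z - 24y^{2} - 6yz^{2} - 24yz
  leading term y^{2}z: subtract (y)·g_4 from -16y^{2}z - 24y^{2} - 6yz^{2} - 24yz → 0
  remainder 0.

S(f_2,g_4): leading monomials are coprime, so the S-polynomial reduces to 0 (Buchberger's first criterion).
S(f_3,g_4): leading monomials are coprime, so the S-polynomial reduces to 0 (Buchberger's first criterion).
S(f_1,g_5): leading monomials are coprime, so the S-polynomial reduces to 0 (Buchberger's first criterion).
S(f_2,g_5): leading monomials are coprime, so the S-polynomial reduces to 0 (Buchberger's first criterion).
S(f_3,g_5): leading monomials are coprime, so the S-polynomial reduces to 0 (Buchberger's first criterion).
S(g_4,g_5): lcm = yz. S = \tfrac{3}{2}y + \tfrac{1}{5}z^{4} + \tfrac{67}{180}z^{3} - \tfrac{193}{360}z^{2} + \tfrac{3}{2}z.
  leading term y: subtract (-\tfrac{1}{45})·g_5 from \tfrac{3}{2}y + \tfrac{1}{5}z^{4} + \tfrac{67}{180}z^{3} - \tfrac{193}{360}z^{2} + \tfrac{3}{2}z → \tfrac{1}{5}z^{4} + \tfrac{121}{180}z^{3} + \tfrac{1}{45}z^{2} + \tfrac{2}{15}z
  leading term z^{4}: subtract (\tfrac{1}{45}z)·g_6 from \tfrac{1}{5}z^{4} + \tfrac{121}{180}z^{3} + \tfrac{1}{45}z^{2} + \tfrac{2}{15}z → 0
  remainder 0.

S(f_1,g_6): lcm = xz^{3}. S = \tfrac{23}{36}xz^{2} - \tfrac{1}{9}xz - \tfrac{2}{3}x - 16yz^{3} - 24yz^{2}.
  leading term xz^{2}: subtract (\tfrac{23}{9}z)·f_1 from \tfrac{23}{36}xz^{2} - \tfrac{1}{9}xz - \tfrac{2}{3}x - 16yz^{3} - 24yz^{2} → -\tfrac{8}{3}xz - \tfrac{2}{3}x - 16yz^{3} - \tfrac{124}{9}yz^{2} + \tfrac{46}{3}yz
  leading term xz: subtract (-\tfrac{32}{3})·f_1 from -\tfrac{8}{3}xz - \tfrac{2}{3}x - 16yz^{3} - \tfrac{124}{9}yz^{2} + \tfrac{46}{3}yz → 10x - 16yz^{3} - \tfrac{124}{9}yz^{2} - \tfrac{82}{3}yz - 64y
  leading term x: subtract (20)·f_2 from 10x - 16yz^{3} - \tfrac{124}{9}yz^{2} - \tfrac{82}{3}yz - 64y → -16yz^{3} - \tfrac{124}{9}yz^{2} - \tfrac{82}{3}yz - 64y - 60z
  leading term yz^{3}: subtract (z^{2})·g_4 from -16yz^{3} - \tfrac{124}{9}yz^{2} - \tfrac{82}{3}yz - 64y - 60z → \tfrac{92}{9}yz^{2} - \tfrac{82}{3}yz - 64y + 6z^{4} + 24z^{3} - 60z
  leading term yz^{2}: subtract (-\tfrac{23}{36}z)·g_4 from \tfrac{92}{9}yz^{2} - \tfrac{82}{3}yz - 64y + 6z^{4} + 24z^{3} - 60z → -\tfrac{128}{3}yz - 64y + 6z^{4} + \tfrac{121}{6}z^{3} - \tfrac{46}{3}z^{2} - 60z
  leading term yz: subtract (\tfrac{8}{3})·g_4 from -\tfrac{128}{3}yz - 64y + 6z^{4} + \tfrac{121}{6}z^{3} - \tfrac{46}{3}z^{2} - 60z → 6z^{4} + \tfrac{121}{6}z^{3} + \tfrac{2}{3}z^{2} + 4z
  leading term z^{4}: subtract (\tfrac{2}{3}z)·g_6 from 6z^{4} + \tfrac{121}{6}z^{3} + \tfrac{2}{3}z^{2} + 4z → 0
  remainder 0.

S(f_2,g_6): leading monomials are coprime, so the S-polynomial reduces to 0 (Buchberger's first criterion).
S(f_3,g_6): leading monomials are coprime, so the S-polynomial reduces to 0 (Buchberger's first criterion).
S(g_4,g_6): lcm = yz^{3}. S = -\tfrac{67}{36}yz^{2} - \tfrac{1}{9}yz - \tfrac{2}{3}y + \tfrac{3}{8}z^{4} + \tfrac{3}{2}z^{3}.
  leading term yz^{2}: subtract (\tfrac{67}{576}z)·g_4 from -\tfrac{67}{36}yz^{2} - \tfrac{1}{9}yz - \tfrac{2}{3}y + \tfrac{3}{8}z^{4} + \tfrac{3}{2}z^{3} → \tfrac{193}{72}yz - \tfrac{2}{3}y + \tfrac{3}{8}z^{4} + \tfrac{211}{96}z^{3} + \tfrac{67}{24}z^{2}
  leading term yz: subtract (-\tfrac{193}{1152})·g_4 from \tfrac{193}{72}yz - \tfrac{2}{3}y + \tfrac{3}{8}z^{4} + \tfrac{211}{96}z^{3} + \tfrac{67}{24}z^{2} → -\tfrac{75}{16}y + \tfrac{3}{8}z^{4} + \tfrac{211}{96}z^{3} + \tfrac{343}{192}z^{2} - \tfrac{193}{48}z
  leading term y: subtract (\tfrac{5}{72})·g_5 from -\tfrac{75}{16}y + \tfrac{3}{8}z^{4} + \tfrac{211}{96}z^{3} + \tfrac{343}{192}z^{2} - \tfrac{193}{48}z → \tfrac{3}{8}z^{4} + \tfrac{121}{96}z^{3} + \tfrac{1}{24}z^{2} + \tfrac{1}{4}z
  leading term z^{4}: subtract (\tfrac{1}{24}z)·g_6 from \tfrac{3}{8}z^{4} + \tfrac{121}{96}z^{3} + \tfrac{1}{24}z^{2} + \tfrac{1}{4}z → 0
  remainder 0.

S(g_5,g_6): leading monomials are coprime, so the S-polynomial reduces to 0 (Buchberger's first criterion).
Every S-polynomial of the final basis reduces to 0, so we have a Gröbner basis.
Inter-reduce: drop elements whose leading term is divisible by another's, tail-reduce, and make monic.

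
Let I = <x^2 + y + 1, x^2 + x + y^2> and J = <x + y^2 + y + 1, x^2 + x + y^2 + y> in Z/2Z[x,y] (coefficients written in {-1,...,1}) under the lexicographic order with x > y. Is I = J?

No, the ideals differ.

Since reduced Gröbner bases are canonical representatives of ideals under a given ordering, it suffices to compute and compare them.
Buchberger on the first generating set:
f_1 = x^2 + y + 1, LT = x^2.
f_2 = x^2 + x + y^2, LT = x^2.

S(f_1,f_2): lcm = x^2. S = x + y^2 + y + 1.
  leading term x: no divisor's leading term divides it; move x to the remainder.
  leading term y^2: no divisor's leading term divides it; move y^2 to the remainder.
  leading term y: no divisor's leading term divides it; move y to the remainder.
  leading term 1: no divisor's leading term divides it; move 1 to the remainder.
  remainder x + y^2 + y + 1 ≠ 0; add g_3 = x + y^2 + y + 1 to the basis.

S(f_1,g_3): lcm = x^2. S = xy^2 + xy + x + y + 1.
  leading term xy^2: subtract (y^2)·g_3 from xy^2 + xy + x + y + 1 → xy + x + y^4 + y^3 + y^2 + y + 1
  leading term xy: subtract (y)·g_3 from xy + x + y^4 + y^3 + y^2 + y + 1 → x + y^4 + 1
  leading term x: subtract (1)·g_3 from x + y^4 + 1 → y^4 + y^2 + y
  leading term y^4: no divisor's leading term divides it; move y^4 to the remainder.
  leading term y^2: no divisor's leading term divides it; move y^2 to the remainder.
  leading term y: no divisor's leading term divides it; move y to the remainder.
  remainder y^4 + y^2 + y ≠ 0; add g_4 = y^4 + y^2 + y to the basis.

S(f_2,g_3): lcm = x^2. S = xy^2 + xy + y^2.
  leading term xy^2: subtract (y^2)·g_3 from xy^2 + xy + y^2 → xy + y^4 + y^3
  leading term xy: subtract (y)·g_3 from xy + y^4 + y^3 → y^4 + y^2 + y
  leading term y^4: subtract (1)·g_4 from y^4 + y^2 + y → 0
  remainder 0.

S(f_1,g_4): leading monomials are coprime, so the S-polynomial reduces to 0 (Buchberger's first criterion).
S(f_2,g_4): leading monomials are coprime, so the S-polynomial reduces to 0 (Buchberger's first criterion).
S(g_3,g_4): leading monomials are coprime, so the S-polynomial reduces to 0 (Buchberger's first criterion).
Every S-polynomial of the final basis reduces to 0, so we have a Gröbner basis.
Inter-reduce: drop elements whose leading term is divisible by another's, tail-reduce, and make monic.
Reduced Gröbner basis: {x + y^2 + y + 1, y^4 + y^2 + y}.

Buchberger on the second generating set:
h_1 = x + y^2 + y + 1, LT = x.
h_2 = x^2 + x + y^2 + y, LT = x^2.

S(h_1,h_2): lcm = x^2. S = xy^2 + xy + y^2 + y.
  leading term xy^2: subtract (y^2)·h_1 from xy^2 + xy + y^2 + y → xy + y^4 + y^3 + y
  leading term xy: subtract (y)·h_1 from xy + y^4 + y^3 + y → y^4 + y^2
  leading term y^4: no divisor's leading term divides it; move y^4 to the remainder.
  leading term y^2: no divisor's leading term divides it; move y^2 to the remainder.
  remainder y^4 + y^2 ≠ 0; add k_3 = y^4 + y^2 to the basis.

S(h_1,k_3): leading monomials are coprime, so the S-polynomial reduces to 0 (Buchberger's first criterion).
S(h_2,k_3): leading monomials are coprime, so the S-polynomial reduces to 0 (Buchberger's first criterion).
Every S-polynomial of the final basis reduces to 0, so we have a Gröbner basis.
Inter-reduce: drop elements whose leading term is divisible by another's, tail-reduce, and make monic.
Reduced Gröbner basis: {x + y^2 + y + 1, y^4 + y^2}.

These differ, so the ideals are not equal.
The choice of monomial ordering does not affect the verdict — as long as both bases are computed under the same ordering, their equality decides ideal equality.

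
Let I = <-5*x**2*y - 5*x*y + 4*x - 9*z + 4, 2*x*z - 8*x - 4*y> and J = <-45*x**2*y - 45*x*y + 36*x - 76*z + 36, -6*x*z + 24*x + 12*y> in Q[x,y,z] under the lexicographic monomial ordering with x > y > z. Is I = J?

No, the ideals differ.

Since reduced Gröbner bases are canonical representatives of ideals under a given ordering, it suffices to compute and compare them.
Buchberger on the first generating set:
f_1 = -5*x**2*y - 5*x*y + 4*x - 9*z + 4, LT = x**2*y.
f_2 = 2*x*z - 8*x - 4*y, LT = x*z.

S(f_1,f_2): lcm = x**2*y*z. S = 4*x**2*y + 2*x*y**2 + x*y*z - 4/5*x*z + 9/5*z**2 - 4/5*z.
  leading term x**2*y: subtract (-4/5)·f_1 from 4*x**2*y + 2*x*y**2 + x*y*z - 4/5*x*z + 9/5*z**2 - 4/5*z → 2*x*y**2 + x*y*z - 4*x*y - 4/5*x*z + 16/5*x + 9/5*z**2 - 8*z + 16/5
  leading term x*y**2: no divisor's leading term divides it; move 2*x*y**2 to the remainder.
  leading term x*y*z: subtract (1/2*y)·f_2 from x*y*z - 4*x*y - 4/5*x*z + 16/5*x + 9/5*z**2 - 8*z + 16/5 → -4/5*x*z + 16/5*x + 2*y**2 + 9/5*z**2 - 8*z + 16/5
  leading term x*z: subtract (-2/5)·f_2 from -4/5*x*z + 16/5*x + 2*y**2 + 9/5*z**2 - 8*z + 16/5 → 2*y**2 - 8/5*y + 9/5*z**2 - 8*z + 16/5
  leading term y**2: no divisor's leading term divides it; move 2*y**2 to the remainder.
  leading term y: no divisor's leading term divides it; move -8/5*y to the remainder.
  leading term z**2: no divisor's leading term divides it; move 9/5*z**2 to the remainder.
  leading term z: no divisor's leading term divides it; move -8*z to the remainder.
  leading term 1: no divisor's leading term divides it; move 16/5 to the remainder.
  remainder 2*x*y**2 + 2*y**2 - 8/5*y + 9/5*z**2 - 8*z + 16/5 ≠ 0; add g_3 = 2*x*y**2 + 2*y**2 - 8/5*y + 9/5*z**2 - 8*z + 16/5 to the basis.

S(f_2,g_3): lcm = x*y**2*z. S = -4*x*y**2 - 2*y**3 - y**2*z + 4/5*y*z - 9/10*z**3 + 4*z**2 - 8/5*z.
  leading term x*y**2: subtract (-2)·g_3 from -4*x*y**2 - 2*y**3 - y**2*z + 4/5*y*z - 9/10*z**3 + 4*z**2 - 8/5*z → -2*y**3 - y**2*z + 4*y**2 + 4/5*y*z - 16/5*y - 9/10*z**3 + 38/5*z**2 - 88/5*z + 32/5
  leading term y**3: no divisor's leading term divides it; move -2*y**3 to the remainder.
  leading term y**2*z: no divisor's leading term divides it; move -y**2*z to the remainder.
  leading term y**2: no divisor's leading term divides it; move 4*y**2 to the remainder.
  leading term y*z: no divisor's leading term divides it; move 4/5*y*z to the remainder.
  leading term y: no divisor's leading term divides it; move -16/5*y to the remainder.
  leading term z**3: no divisor's leading term divides it; move -9/10*z**3 to the remainder.
  leading term z**2: no divisor's leading term divides it; move 38/5*z**2 to the remainder.
  leading term z: no divisor's leading term divides it; move -88/5*z to the remainder.
  leading term 1: no divisor's leading term divides it; move 32/5 to the remainder.
  remainder -2*y**3 - y**2*z + 4*y**2 + 4/5*y*z - 16/5*y - 9/10*z**3 + 38/5*z**2 - 88/5*z + 32/5 ≠ 0; add g_4 = -2*y**3 - y**2*z + 4*y**2 + 4/5*y*z - 16/5*y - 9/10*z**3 + 38/5*z**2 - 88/5*z + 32/5 to the basis.

The other S-polynomials (S(f_1,g_3), S(f_1,g_4), S(f_2,g_4), S(g_3,g_4)) all reduce to 0 modulo the current basis, so we have a Gröbner basis.
Inter-reduce: drop elements whose leading term is divisible by another's, tail-reduce, and make monic.
Reduced Gröbner basis: {x**2*y + x*y - 4/5*x + 9/5*z - 4/5, x*y**2 + y**2 - 4/5*y + 9/10*z**2 - 4*z + 8/5, x*z - 4*x - 2*y, y**3 + 1/2*y**2*z - 2*y**2 - 2/5*y*z + 8/5*y + 9/20*z**3 - 19/5*z**2 + 44/5*z - 16/5}.

Buchberger on the second generating set:
h_1 = -45*x**2*y - 45*x*y + 36*x - 76*z + 36, LT = x**2*y.
h_2 = -6*x*z + 24*x + 12*y, LT = x*z.

S(h_1,h_2): lcm = x**2*y*z. S = 4*x**2*y + 2*x*y**2 + x*y*z - 4/5*x*z + 76/45*z**2 - 4/5*z.
  leading term x**2*y: subtract (-4/45)·h_1 from 4*x**2*y + 2*x*y**2 + x*y*z - 4/5*x*z + 76/45*z**2 - 4/5*z → 2*x*y**2 + x*y*z - 4*x*y - 4/5*x*z + 16/5*x + 76/45*z**2 - 68/9*z + 16/5
  leading term x*y**2: no divisor's leading term divides it; move 2*x*y**2 to the remainder.
  leading term x*y*z: subtract (-1/6*y)·h_2 from x*y*z - 4*x*y - 4/5*x*z + 16/5*x + 76/45*z**2 - 68/9*z + 16/5 → -4/5*x*z + 16/5*x + 2*y**2 + 76/45*z**2 - 68/9*z + 16/5
  leading term x*z: subtract (2/15)·h_2 from -4/5*x*z + 16/5*x + 2*y**2 + 76/45*z**2 - 68/9*z + 16/5 → 2*y**2 - 8/5*y + 76/45*z**2 - 68/9*z + 16/5
  leading term y**2: no divisor's leading term divides it; move 2*y**2 to the remainder.
  leading term y: no divisor's leading term divides it; move -8/5*y to the remainder.
  leading term z**2: no divisor's leading term divides it; move 76/45*z**2 to the remainder.
  leading term z: no divisor's leading term divides it; move -68/9*z to the remainder.
  leading term 1: no divisor's leading term divides it; move 16/5 to the remainder.
  remainder 2*x*y**2 + 2*y**2 - 8/5*y + 76/45*z**2 - 68/9*z + 16/5 ≠ 0; add k_3 = 2*x*y**2 + 2*y**2 - 8/5*y + 76/45*z**2 - 68/9*z + 16/5 to the basis.

S(h_2,k_3): lcm = x*y**2*z. S = -4*x*y**2 - 2*y**3 - y**2*z + 4/5*y*z - 38/45*z**3 + 34/9*z**2 - 8/5*z.
  leading term x*y**2: subtract (-2)·k_3 from -4*x*y**2 - 2*y**3 - y**2*z + 4/5*y*z - 38/45*z**3 + 34/9*z**2 - 8/5*z → -2*y**3 - y**2*z + 4*y**2 + 4/5*y*z - 16/5*y - 38/45*z**3 + 322/45*z**2 - 752/45*z + 32/5
  leading term y**3: no divisor's leading term divides it; move -2*y**3 to the remainder.
  leading term y**2*z: no divisor's leading term divides it; move -y**2*z to the remainder.
  leading term y**2: no divisor's leading term divides it; move 4*y**2 to the remainder.
  leading term y*z: no divisor's leading term divides it; move 4/5*y*z to the remainder.
  leading term y: no divisor's leading term divides it; move -16/5*y to the remainder.
  leading term z**3: no divisor's leading term divides it; move -38/45*z**3 to the remainder.
  leading term z**2: no divisor's leading term divides it; move 322/45*z**2 to the remainder.
  leading term z: no divisor's leading term divides it; move -752/45*z to the remainder.
  leading term 1: no divisor's leading term divides it; move 32/5 to the remainder.
  remainder -2*y**3 - y**2*z + 4*y**2 + 4/5*y*z - 16/5*y - 38/45*z**3 + 322/45*z**2 - 752/45*z + 32/5 ≠ 0; add k_4 = -2*y**3 - y**2*z + 4*y**2 + 4/5*y*z - 16/5*y - 38/45*z**3 + 322/45*z**2 - 752/45*z + 32/5 to the basis.

The other S-polynomials (S(h_1,k_3), S(h_1,k_4), S(h_2,k_4), S(k_3,k_4)) all reduce to 0 modulo the current basis, so we have a Gröbner basis.
Inter-reduce: drop elements whose leading term is divisible by another's, tail-reduce, and make monic.
Reduced Gröbner basis: {x**2*y + x*y - 4/5*x + 76/45*z - 4/5, x*y**2 + y**2 - 4/5*y + 38/45*z**2 - 34/9*z + 8/5, x*z - 4*x - 2*y, y**3 + 1/2*y**2*z - 2*y**2 - 2/5*y*z + 8/5*y + 19/45*z**3 - 161/45*z**2 + 376/45*z - 16/5}.

The bases are distinct; the ideals are different.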